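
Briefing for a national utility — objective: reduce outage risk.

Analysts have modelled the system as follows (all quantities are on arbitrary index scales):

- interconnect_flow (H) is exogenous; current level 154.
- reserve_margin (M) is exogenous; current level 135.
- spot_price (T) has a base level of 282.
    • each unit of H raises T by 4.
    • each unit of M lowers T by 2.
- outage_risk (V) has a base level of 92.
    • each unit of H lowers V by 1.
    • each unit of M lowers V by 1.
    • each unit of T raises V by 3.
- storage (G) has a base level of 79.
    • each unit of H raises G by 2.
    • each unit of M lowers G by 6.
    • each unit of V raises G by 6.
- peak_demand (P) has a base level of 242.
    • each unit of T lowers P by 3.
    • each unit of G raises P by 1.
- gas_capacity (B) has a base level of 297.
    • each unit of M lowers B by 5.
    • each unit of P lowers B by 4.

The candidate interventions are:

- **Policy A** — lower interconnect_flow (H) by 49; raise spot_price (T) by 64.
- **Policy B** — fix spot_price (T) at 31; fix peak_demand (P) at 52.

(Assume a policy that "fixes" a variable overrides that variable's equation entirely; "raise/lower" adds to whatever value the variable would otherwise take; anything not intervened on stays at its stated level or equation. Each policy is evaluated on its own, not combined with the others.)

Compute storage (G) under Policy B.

Policy B (T := 31, P := 52):
  H = 154
  M = 135
  T = 31
  V = 92 − 154 − 135 + 3·31 = -104
  G = 79 + 2·154 − 6·135 + 6·(-104) = -1047

-1047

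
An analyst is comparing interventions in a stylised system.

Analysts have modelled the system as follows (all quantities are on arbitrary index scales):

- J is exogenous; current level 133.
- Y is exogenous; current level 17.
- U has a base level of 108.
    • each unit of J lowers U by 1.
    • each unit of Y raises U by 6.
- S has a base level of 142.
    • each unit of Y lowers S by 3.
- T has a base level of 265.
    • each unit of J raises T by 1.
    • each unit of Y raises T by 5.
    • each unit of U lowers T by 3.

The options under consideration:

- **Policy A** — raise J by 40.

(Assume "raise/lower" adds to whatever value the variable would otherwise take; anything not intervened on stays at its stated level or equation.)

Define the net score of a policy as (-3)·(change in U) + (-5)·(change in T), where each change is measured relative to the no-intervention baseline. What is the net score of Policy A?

-680

Baseline:
  J = 133
  Y = 17
  U = 108 − 133 + 6·17 = 77
  T = 265 + 133 + 5·17 − 3·77 = 252
Policy A (J + 40):
  J = 133 + 40 = 173
  Y = 17
  U = 108 − 173 + 6·17 = 37
  T = 265 + 173 + 5·17 − 3·37 = 412
ΔU = 37 − 77 = -40; ΔT = 412 − 252 = 160
Score = (-3)·(-40) + (-5)·160 = -680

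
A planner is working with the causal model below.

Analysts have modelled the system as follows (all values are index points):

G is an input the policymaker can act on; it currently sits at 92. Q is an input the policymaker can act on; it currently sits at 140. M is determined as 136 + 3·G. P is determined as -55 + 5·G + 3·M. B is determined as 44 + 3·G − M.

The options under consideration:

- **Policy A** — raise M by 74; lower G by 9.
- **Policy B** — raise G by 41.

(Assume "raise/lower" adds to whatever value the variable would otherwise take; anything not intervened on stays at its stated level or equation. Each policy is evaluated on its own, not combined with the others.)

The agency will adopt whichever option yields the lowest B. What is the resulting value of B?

-166

Policy A (M + 74, G − 9):
  G = 92 − 9 = 83
  M = 136 + 3·83 (+74 from intervention) = 459
  B = 44 + 3·83 − 459 = -166
Policy B (G + 41):
  G = 92 + 41 = 133
  M = 136 + 3·133 = 535
  B = 44 + 3·133 − 535 = -92
Comparing — Policy A: B=-166, Policy B: B=-92. Lowest is -166 (Policy A).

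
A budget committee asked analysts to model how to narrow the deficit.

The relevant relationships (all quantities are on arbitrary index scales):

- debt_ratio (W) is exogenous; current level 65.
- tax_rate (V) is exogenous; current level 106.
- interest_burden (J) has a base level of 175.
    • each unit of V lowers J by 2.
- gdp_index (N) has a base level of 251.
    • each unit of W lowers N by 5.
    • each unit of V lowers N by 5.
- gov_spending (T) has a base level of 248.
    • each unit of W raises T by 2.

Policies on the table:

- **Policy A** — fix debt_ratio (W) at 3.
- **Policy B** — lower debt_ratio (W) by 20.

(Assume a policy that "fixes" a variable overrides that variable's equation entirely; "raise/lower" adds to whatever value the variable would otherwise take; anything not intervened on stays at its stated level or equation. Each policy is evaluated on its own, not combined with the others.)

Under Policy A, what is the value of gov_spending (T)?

254

Policy A (W := 3):
  W = 3
  T = 248 + 2·3 = 254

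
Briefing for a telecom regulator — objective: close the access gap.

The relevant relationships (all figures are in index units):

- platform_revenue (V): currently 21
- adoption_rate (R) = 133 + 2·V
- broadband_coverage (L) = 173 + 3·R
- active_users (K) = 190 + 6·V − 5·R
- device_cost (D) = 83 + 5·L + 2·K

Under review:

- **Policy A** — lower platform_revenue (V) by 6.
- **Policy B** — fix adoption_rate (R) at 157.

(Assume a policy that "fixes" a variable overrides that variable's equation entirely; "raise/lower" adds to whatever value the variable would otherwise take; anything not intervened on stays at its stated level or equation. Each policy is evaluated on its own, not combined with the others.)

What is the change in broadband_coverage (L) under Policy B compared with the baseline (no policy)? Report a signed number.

-54

Baseline:
  V = 21
  R = 133 + 2·21 = 175
  L = 173 + 3·175 = 698
Policy B (R := 157):
  V = 21
  R = 157
  L = 173 + 3·157 = 644
Change in L: 644 − 698 = -54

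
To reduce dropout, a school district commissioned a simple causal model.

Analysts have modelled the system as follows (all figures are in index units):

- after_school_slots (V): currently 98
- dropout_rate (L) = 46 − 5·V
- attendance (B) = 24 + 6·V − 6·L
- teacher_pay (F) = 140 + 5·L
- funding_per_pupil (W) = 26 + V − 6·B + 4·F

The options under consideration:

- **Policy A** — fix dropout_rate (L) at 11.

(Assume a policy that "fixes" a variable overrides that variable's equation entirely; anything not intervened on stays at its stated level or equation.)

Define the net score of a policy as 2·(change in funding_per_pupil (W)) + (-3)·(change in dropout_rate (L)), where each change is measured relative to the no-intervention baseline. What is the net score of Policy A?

Baseline:
  V = 98
  L = 46 − 5·98 = -444
  B = 24 + 6·98 − 6·(-444) = 3276
  F = 140 + 5·(-444) = -2080
  W = 26 + 98 − 6·3276 + 4·(-2080) = -27852
Policy A (L := 11):
  V = 98
  L = 11
  B = 24 + 6·98 − 6·11 = 546
  F = 140 + 5·11 = 195
  W = 26 + 98 − 6·546 + 4·195 = -2372
ΔW = -2372 − (-27852) = 25480; ΔL = 11 − (-444) = 455
Score = 2·25480 + (-3)·455 = 49595

49595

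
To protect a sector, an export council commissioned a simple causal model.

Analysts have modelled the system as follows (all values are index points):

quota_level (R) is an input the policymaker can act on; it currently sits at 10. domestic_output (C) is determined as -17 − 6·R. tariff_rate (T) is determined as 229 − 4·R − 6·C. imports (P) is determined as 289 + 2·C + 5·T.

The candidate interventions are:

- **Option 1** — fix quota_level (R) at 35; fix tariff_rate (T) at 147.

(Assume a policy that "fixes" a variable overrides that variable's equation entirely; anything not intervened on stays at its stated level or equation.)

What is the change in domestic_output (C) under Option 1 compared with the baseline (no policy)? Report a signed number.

-150

Baseline:
  R = 10
  C = -17 − 6·10 = -77
Option 1 (R := 35, T := 147):
  R = 35
  C = -17 − 6·35 = -227
Change in C: -227 − (-77) = -150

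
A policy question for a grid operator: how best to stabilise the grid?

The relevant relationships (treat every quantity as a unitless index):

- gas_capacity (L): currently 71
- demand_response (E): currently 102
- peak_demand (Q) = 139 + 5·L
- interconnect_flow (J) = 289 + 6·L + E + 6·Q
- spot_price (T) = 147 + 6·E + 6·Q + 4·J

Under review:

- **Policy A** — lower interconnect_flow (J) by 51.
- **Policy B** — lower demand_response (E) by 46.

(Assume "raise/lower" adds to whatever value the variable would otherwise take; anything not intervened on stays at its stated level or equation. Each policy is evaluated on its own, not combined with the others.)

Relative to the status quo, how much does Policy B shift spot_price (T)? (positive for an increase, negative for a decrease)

-460

Baseline:
  L = 71
  E = 102
  Q = 139 + 5·71 = 494
  J = 289 + 6·71 + 102 + 6·494 = 3781
  T = 147 + 6·102 + 6·494 + 4·3781 = 18847
Policy B (E − 46):
  L = 71
  E = 102 − 46 = 56
  Q = 139 + 5·71 = 494
  J = 289 + 6·71 + 56 + 6·494 = 3735
  T = 147 + 6·56 + 6·494 + 4·3735 = 18387
Change in T: 18387 − 18847 = -460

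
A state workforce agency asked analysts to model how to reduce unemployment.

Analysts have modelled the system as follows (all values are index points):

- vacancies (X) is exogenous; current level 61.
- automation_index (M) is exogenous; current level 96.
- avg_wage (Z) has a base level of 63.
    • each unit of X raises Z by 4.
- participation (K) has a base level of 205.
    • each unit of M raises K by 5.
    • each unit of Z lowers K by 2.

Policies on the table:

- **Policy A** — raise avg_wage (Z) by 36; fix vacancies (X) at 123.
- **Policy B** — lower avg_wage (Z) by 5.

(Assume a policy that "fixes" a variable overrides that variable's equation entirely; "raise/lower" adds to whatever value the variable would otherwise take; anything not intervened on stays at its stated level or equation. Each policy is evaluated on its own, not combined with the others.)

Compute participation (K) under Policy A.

-497

Policy A (Z + 36, X := 123):
  X = 123
  M = 96
  Z = 63 + 4·123 (+36 from intervention) = 591
  K = 205 + 5·96 − 2·591 = -497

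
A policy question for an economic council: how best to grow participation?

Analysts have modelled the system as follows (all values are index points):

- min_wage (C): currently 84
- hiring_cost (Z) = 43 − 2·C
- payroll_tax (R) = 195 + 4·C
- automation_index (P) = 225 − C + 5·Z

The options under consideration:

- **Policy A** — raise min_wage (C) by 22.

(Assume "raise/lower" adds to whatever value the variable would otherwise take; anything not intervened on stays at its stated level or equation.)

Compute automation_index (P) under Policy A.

Policy A (C + 22):
  C = 84 + 22 = 106
  Z = 43 − 2·106 = -169
  P = 225 − 106 + 5·(-169) = -726

-726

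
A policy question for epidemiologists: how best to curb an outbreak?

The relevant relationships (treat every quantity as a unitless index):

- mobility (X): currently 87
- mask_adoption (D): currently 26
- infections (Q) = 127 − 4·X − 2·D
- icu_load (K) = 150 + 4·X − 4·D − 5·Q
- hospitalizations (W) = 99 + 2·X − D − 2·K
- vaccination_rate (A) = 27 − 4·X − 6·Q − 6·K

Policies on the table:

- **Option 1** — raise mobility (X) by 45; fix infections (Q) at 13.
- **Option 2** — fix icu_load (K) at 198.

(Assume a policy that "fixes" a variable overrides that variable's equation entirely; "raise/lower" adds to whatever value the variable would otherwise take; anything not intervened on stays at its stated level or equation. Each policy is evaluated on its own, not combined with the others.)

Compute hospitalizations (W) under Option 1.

-681

Option 1 (X + 45, Q := 13):
  X = 87 + 45 = 132
  D = 26
  Q = 13
  K = 150 + 4·132 − 4·26 − 5·13 = 509
  W = 99 + 2·132 − 26 − 2·509 = -681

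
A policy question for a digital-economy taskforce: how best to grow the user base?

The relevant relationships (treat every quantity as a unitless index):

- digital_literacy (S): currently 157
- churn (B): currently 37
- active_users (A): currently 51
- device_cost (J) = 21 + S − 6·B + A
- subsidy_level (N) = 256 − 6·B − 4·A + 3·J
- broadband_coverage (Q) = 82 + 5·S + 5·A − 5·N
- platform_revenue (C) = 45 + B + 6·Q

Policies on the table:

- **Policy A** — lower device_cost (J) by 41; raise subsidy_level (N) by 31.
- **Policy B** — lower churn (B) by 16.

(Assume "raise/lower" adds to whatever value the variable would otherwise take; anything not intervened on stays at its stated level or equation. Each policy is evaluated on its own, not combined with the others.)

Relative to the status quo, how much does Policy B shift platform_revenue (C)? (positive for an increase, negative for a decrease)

-11536

Baseline:
  S = 157
  B = 37
  A = 51
  J = 21 + 157 − 6·37 + 51 = 7
  N = 256 − 6·37 − 4·51 + 3·7 = -149
  Q = 82 + 5·157 + 5·51 − 5·(-149) = 1867
  C = 45 + 37 + 6·1867 = 11284
Policy B (B − 16):
  S = 157
  B = 37 − 16 = 21
  A = 51
  J = 21 + 157 − 6·21 + 51 = 103
  N = 256 − 6·21 − 4·51 + 3·103 = 235
  Q = 82 + 5·157 + 5·51 − 5·235 = -53
  C = 45 + 21 + 6·(-53) = -252
Change in C: -252 − 11284 = -11536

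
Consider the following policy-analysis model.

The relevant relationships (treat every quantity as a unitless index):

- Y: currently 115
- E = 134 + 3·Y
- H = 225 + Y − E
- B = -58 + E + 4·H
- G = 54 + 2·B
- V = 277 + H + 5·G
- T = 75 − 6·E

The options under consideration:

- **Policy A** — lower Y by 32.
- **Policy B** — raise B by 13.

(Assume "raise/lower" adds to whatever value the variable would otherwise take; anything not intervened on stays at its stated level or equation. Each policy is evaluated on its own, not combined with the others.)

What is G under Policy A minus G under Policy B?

294

Policy A (Y − 32):
  Y = 115 − 32 = 83
  E = 134 + 3·83 = 383
  H = 225 + 83 − 383 = -75
  B = -58 + 383 + 4·(-75) = 25
  G = 54 + 2·25 = 104
Policy B (B + 13):
  Y = 115
  E = 134 + 3·115 = 479
  H = 225 + 115 − 479 = -139
  B = -58 + 479 + 4·(-139) (+13 from intervention) = -122
  G = 54 + 2·(-122) = -190
G: 104 − (-190) = 294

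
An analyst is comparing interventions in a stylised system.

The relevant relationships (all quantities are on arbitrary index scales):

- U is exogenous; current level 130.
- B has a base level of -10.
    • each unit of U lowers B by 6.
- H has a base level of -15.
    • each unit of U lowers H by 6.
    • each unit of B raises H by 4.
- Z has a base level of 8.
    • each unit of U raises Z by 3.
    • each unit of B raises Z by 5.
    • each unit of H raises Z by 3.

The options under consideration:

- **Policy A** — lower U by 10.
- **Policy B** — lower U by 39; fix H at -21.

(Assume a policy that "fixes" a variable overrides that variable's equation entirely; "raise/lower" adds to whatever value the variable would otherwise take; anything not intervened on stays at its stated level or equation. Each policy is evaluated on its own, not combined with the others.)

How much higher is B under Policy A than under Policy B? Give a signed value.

-174

Policy A (U − 10):
  U = 130 − 10 = 120
  B = -10 − 6·120 = -730
Policy B (U − 39, H := -21):
  U = 130 − 39 = 91
  B = -10 − 6·91 = -556
B: -730 − (-556) = -174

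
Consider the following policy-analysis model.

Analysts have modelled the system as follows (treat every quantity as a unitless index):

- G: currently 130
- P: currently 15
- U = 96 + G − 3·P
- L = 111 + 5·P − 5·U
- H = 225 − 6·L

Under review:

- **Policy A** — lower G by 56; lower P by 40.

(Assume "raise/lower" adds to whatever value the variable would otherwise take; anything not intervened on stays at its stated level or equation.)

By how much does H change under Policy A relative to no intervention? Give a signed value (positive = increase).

Baseline:
  G = 130
  P = 15
  U = 96 + 130 − 3·15 = 181
  L = 111 + 5·15 − 5·181 = -719
  H = 225 − 6·(-719) = 4539
Policy A (G − 56, P − 40):
  G = 130 − 56 = 74
  P = 15 − 40 = -25
  U = 96 + 74 − 3·(-25) = 245
  L = 111 + 5·(-25) − 5·245 = -1239
  H = 225 − 6·(-1239) = 7659
Change in H: 7659 − 4539 = 3120

3120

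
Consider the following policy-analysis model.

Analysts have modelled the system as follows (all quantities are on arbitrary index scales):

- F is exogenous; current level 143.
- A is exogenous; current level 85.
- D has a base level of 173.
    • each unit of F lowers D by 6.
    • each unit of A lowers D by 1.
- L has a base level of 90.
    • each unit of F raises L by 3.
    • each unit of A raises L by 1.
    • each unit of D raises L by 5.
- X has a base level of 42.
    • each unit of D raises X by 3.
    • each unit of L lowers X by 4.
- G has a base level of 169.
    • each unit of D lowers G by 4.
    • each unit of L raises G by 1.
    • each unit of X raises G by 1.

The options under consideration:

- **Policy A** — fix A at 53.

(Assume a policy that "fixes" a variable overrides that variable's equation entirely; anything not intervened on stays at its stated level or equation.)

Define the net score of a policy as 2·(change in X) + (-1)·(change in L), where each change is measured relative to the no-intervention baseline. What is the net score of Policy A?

Baseline:
  F = 143
  A = 85
  D = 173 − 6·143 − 85 = -770
  L = 90 + 3·143 + 85 + 5·(-770) = -3246
  X = 42 + 3·(-770) − 4·(-3246) = 10716
Policy A (A := 53):
  F = 143
  A = 53
  D = 173 − 6·143 − 53 = -738
  L = 90 + 3·143 + 53 + 5·(-738) = -3118
  X = 42 + 3·(-738) − 4·(-3118) = 10300
ΔX = 10300 − 10716 = -416; ΔL = -3118 − (-3246) = 128
Score = 2·(-416) + (-1)·128 = -960

-960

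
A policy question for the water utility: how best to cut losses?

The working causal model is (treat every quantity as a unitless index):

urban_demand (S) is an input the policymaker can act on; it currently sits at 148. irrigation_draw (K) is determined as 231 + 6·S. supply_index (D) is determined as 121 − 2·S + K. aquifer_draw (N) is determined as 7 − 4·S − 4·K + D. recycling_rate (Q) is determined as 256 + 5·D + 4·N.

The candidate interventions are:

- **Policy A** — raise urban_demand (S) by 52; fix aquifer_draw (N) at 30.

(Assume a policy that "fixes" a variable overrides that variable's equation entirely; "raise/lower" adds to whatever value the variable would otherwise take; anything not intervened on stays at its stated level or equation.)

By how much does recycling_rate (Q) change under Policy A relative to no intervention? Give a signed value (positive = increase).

Baseline:
  S = 148
  K = 231 + 6·148 = 1119
  D = 121 − 2·148 + 1119 = 944
  N = 7 − 4·148 − 4·1119 + 944 = -4117
  Q = 256 + 5·944 + 4·(-4117) = -11492
Policy A (S + 52, N := 30):
  S = 148 + 52 = 200
  K = 231 + 6·200 = 1431
  D = 121 − 2·200 + 1431 = 1152
  N = 30
  Q = 256 + 5·1152 + 4·30 = 6136
Change in Q: 6136 − (-11492) = 17628

17628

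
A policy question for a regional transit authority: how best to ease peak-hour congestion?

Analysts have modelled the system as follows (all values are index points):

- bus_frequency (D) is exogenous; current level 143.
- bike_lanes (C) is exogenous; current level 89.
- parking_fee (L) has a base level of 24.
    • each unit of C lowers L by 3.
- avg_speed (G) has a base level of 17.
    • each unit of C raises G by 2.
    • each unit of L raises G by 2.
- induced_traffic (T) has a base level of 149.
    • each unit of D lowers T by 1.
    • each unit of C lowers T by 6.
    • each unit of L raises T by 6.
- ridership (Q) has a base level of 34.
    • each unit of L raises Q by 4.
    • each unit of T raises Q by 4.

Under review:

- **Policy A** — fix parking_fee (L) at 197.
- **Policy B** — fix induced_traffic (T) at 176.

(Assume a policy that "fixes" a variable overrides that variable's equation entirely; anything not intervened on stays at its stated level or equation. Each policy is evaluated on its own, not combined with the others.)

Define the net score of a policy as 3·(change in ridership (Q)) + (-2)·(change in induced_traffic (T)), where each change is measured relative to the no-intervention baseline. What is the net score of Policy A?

Baseline:
  D = 143
  C = 89
  L = 24 − 3·89 = -243
  T = 149 − 143 − 6·89 + 6·(-243) = -1986
  Q = 34 + 4·(-243) + 4·(-1986) = -8882
Policy A (L := 197):
  D = 143
  C = 89
  L = 197
  T = 149 − 143 − 6·89 + 6·197 = 654
  Q = 34 + 4·197 + 4·654 = 3438
ΔQ = 3438 − (-8882) = 12320; ΔT = 654 − (-1986) = 2640
Score = 3·12320 + (-2)·2640 = 31680

31680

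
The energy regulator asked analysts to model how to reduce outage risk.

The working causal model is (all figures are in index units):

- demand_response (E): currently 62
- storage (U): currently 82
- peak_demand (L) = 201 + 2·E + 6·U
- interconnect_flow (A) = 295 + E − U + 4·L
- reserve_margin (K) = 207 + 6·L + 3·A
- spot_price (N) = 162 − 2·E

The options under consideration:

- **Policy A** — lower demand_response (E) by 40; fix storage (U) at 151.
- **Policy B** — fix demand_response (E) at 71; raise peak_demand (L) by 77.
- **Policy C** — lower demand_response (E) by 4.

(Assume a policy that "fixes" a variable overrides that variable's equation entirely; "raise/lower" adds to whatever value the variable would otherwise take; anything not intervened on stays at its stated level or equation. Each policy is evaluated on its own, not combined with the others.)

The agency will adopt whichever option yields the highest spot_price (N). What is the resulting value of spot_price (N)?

Policy A (E − 40, U := 151):
  E = 62 − 40 = 22
  N = 162 − 2·22 = 118
Policy B (E := 71, L + 77):
  E = 71
  N = 162 − 2·71 = 20
Policy C (E − 4):
  E = 62 − 4 = 58
  N = 162 − 2·58 = 46
Comparing — Policy A: N=118, Policy B: N=20, Policy C: N=46. Highest is 118 (Policy A).

118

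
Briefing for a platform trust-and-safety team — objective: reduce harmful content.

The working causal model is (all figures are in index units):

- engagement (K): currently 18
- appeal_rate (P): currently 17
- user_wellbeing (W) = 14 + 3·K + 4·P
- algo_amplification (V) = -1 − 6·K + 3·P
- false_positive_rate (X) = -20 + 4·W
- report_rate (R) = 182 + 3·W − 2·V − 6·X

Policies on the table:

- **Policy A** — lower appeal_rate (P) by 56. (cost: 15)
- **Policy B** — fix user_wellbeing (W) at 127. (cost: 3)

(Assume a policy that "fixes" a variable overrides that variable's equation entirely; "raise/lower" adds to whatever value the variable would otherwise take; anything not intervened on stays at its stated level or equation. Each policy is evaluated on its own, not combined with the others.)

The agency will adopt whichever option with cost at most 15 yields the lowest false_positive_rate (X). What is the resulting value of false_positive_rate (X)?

-372

Policy A (P − 56):
  K = 18
  P = 17 − 56 = -39
  W = 14 + 3·18 + 4·(-39) = -88
  X = -20 + 4·(-88) = -372
Policy B (W := 127):
  K = 18
  P = 17
  W = 127
  X = -20 + 4·127 = 488
Comparing — Policy A: X=-372, Policy B: X=488. Lowest is -372 (Policy A).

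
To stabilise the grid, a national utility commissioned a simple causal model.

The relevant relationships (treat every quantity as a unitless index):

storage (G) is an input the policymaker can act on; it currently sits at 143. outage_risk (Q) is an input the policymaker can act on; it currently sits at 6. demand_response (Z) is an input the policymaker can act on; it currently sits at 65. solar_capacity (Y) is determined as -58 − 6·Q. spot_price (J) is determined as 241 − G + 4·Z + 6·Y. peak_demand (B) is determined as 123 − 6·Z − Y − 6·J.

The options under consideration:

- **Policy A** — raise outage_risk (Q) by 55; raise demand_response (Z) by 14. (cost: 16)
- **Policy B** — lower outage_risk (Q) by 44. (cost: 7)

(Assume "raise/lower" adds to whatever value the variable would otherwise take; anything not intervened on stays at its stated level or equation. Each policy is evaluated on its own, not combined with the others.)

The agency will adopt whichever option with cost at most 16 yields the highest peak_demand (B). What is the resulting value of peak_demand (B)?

Policy A (Q + 55, Z + 14):
  G = 143
  Q = 6 + 55 = 61
  Z = 65 + 14 = 79
  Y = -58 − 6·61 = -424
  J = 241 − 143 + 4·79 + 6·(-424) = -2130
  B = 123 − 6·79 − (-424) − 6·(-2130) = 12853
Policy B (Q − 44):
  G = 143
  Q = 6 − 44 = -38
  Z = 65
  Y = -58 − 6·(-38) = 170
  J = 241 − 143 + 4·65 + 6·170 = 1378
  B = 123 − 6·65 − 170 − 6·1378 = -8705
Comparing — Policy A: B=12853, Policy B: B=-8705. Highest is 12853 (Policy A).

12853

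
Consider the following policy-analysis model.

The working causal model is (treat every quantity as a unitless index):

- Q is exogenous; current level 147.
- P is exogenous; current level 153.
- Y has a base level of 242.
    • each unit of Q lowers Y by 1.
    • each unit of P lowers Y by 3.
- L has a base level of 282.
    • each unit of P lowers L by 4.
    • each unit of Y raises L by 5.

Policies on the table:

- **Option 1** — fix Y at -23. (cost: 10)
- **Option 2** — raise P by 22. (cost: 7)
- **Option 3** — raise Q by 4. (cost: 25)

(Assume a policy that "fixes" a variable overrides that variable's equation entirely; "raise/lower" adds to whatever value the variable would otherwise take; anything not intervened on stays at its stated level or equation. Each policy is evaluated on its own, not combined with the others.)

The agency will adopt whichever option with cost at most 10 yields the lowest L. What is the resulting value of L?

-2568

Option 1 (Y := -23):
  Q = 147
  P = 153
  Y = -23
  L = 282 − 4·153 + 5·(-23) = -445
Option 2 (P + 22):
  Q = 147
  P = 153 + 22 = 175
  Y = 242 − 147 − 3·175 = -430
  L = 282 − 4·175 + 5·(-430) = -2568
Comparing — Option 1: L=-445, Option 2: L=-2568. Lowest is -2568 (Option 2).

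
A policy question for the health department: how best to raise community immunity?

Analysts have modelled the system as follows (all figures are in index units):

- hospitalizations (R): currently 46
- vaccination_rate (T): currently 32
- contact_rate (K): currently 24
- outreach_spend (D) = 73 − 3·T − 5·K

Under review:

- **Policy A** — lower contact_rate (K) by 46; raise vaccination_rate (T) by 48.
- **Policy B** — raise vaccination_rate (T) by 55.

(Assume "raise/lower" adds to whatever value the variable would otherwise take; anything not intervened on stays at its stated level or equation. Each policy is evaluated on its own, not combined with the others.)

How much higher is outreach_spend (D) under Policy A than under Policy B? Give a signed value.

251

Policy A (K − 46, T + 48):
  T = 32 + 48 = 80
  K = 24 − 46 = -22
  D = 73 − 3·80 − 5·(-22) = -57
Policy B (T + 55):
  T = 32 + 55 = 87
  K = 24
  D = 73 − 3·87 − 5·24 = -308
D: -57 − (-308) = 251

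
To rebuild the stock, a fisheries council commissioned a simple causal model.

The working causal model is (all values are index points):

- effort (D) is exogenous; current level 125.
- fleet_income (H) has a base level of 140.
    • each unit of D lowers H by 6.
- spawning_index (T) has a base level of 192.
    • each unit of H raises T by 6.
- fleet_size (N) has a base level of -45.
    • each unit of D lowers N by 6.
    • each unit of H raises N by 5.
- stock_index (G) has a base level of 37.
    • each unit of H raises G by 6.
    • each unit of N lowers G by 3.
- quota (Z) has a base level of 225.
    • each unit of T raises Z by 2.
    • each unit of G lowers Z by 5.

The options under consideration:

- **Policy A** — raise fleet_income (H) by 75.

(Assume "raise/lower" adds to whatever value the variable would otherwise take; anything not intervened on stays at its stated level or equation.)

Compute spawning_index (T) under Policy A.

Policy A (H + 75):
  D = 125
  H = 140 − 6·125 (+75 from intervention) = -535
  T = 192 + 6·(-535) = -3018

-3018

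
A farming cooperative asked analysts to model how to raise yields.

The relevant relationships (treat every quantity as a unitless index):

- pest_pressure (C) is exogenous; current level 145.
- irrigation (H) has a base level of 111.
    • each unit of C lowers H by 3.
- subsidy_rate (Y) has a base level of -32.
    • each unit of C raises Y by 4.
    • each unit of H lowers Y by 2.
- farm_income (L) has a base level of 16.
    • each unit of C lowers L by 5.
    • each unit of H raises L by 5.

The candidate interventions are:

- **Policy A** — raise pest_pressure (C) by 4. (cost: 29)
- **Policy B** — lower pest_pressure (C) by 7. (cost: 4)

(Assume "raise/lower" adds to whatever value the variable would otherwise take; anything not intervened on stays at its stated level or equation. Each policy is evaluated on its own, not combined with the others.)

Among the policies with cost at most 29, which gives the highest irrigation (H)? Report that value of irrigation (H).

-303

Policy A (C + 4):
  C = 145 + 4 = 149
  H = 111 − 3·149 = -336
Policy B (C − 7):
  C = 145 − 7 = 138
  H = 111 − 3·138 = -303
Comparing — Policy A: H=-336, Policy B: H=-303. Highest is -303 (Policy B).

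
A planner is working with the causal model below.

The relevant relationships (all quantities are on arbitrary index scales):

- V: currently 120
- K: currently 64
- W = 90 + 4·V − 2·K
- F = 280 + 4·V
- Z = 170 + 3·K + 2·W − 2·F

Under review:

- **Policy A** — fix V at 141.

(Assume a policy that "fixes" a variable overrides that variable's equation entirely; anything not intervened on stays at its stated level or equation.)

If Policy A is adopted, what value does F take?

Policy A (V := 141):
  V = 141
  F = 280 + 4·141 = 844

844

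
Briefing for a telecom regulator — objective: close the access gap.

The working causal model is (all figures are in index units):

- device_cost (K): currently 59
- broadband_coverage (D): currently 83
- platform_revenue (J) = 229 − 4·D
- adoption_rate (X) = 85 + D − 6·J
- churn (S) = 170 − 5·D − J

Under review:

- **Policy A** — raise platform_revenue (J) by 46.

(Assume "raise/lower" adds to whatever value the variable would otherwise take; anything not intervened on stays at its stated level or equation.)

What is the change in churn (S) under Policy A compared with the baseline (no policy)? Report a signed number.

Baseline:
  D = 83
  J = 229 − 4·83 = -103
  S = 170 − 5·83 − (-103) = -142
Policy A (J + 46):
  D = 83
  J = 229 − 4·83 (+46 from intervention) = -57
  S = 170 − 5·83 − (-57) = -188
Change in S: -188 − (-142) = -46

-46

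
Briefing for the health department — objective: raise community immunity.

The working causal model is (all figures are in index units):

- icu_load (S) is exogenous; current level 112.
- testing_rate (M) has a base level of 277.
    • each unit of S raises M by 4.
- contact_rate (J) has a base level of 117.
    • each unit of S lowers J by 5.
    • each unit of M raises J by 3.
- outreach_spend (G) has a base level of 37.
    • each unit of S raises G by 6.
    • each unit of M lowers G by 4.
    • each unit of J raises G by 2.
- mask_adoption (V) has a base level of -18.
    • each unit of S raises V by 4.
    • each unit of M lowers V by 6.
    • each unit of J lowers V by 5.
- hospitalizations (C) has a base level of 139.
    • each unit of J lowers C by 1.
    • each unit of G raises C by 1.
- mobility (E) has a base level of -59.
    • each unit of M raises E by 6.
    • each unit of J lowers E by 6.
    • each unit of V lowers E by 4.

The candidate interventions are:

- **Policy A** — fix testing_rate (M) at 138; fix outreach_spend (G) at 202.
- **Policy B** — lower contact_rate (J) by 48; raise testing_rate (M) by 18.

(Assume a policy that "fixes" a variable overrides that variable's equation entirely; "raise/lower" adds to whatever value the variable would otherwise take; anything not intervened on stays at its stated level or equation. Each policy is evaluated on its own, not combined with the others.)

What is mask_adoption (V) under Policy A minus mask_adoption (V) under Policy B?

Policy A (M := 138, G := 202):
  S = 112
  M = 138
  J = 117 − 5·112 + 3·138 = -29
  V = -18 + 4·112 − 6·138 − 5·(-29) = -253
Policy B (J − 48, M + 18):
  S = 112
  M = 277 + 4·112 (+18 from intervention) = 743
  J = 117 − 5·112 + 3·743 (−48 from intervention) = 1738
  V = -18 + 4·112 − 6·743 − 5·1738 = -12718
V: -253 − (-12718) = 12465

12465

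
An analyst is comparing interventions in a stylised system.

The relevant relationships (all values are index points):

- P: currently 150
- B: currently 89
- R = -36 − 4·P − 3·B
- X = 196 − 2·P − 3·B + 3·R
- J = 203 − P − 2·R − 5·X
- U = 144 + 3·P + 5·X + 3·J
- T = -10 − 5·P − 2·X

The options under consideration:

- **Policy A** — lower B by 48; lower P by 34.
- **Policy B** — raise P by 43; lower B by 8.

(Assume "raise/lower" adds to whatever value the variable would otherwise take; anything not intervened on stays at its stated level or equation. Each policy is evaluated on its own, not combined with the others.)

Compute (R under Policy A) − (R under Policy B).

Policy A (B − 48, P − 34):
  P = 150 − 34 = 116
  B = 89 − 48 = 41
  R = -36 − 4·116 − 3·41 = -623
Policy B (P + 43, B − 8):
  P = 150 + 43 = 193
  B = 89 − 8 = 81
  R = -36 − 4·193 − 3·81 = -1051
R: -623 − (-1051) = 428

428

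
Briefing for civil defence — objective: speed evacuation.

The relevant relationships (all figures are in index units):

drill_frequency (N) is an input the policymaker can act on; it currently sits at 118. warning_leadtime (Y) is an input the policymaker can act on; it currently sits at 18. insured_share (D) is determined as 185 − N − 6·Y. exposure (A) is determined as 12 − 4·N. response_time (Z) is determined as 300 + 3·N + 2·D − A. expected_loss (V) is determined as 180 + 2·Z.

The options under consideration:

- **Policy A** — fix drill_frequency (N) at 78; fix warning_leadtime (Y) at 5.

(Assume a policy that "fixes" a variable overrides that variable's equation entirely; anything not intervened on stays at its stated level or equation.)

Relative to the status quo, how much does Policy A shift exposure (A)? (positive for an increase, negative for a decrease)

160

Baseline:
  N = 118
  A = 12 − 4·118 = -460
Policy A (N := 78, Y := 5):
  N = 78
  A = 12 − 4·78 = -300
Change in A: -300 − (-460) = 160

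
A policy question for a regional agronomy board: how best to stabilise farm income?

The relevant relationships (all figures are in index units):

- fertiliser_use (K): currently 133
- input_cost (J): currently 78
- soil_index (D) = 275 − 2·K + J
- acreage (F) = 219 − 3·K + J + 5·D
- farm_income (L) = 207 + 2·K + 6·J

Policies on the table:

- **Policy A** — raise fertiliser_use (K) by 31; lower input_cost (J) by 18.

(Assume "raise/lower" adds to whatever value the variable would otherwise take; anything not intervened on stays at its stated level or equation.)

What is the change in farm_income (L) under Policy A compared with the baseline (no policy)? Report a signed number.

Baseline:
  K = 133
  J = 78
  L = 207 + 2·133 + 6·78 = 941
Policy A (K + 31, J − 18):
  K = 133 + 31 = 164
  J = 78 − 18 = 60
  L = 207 + 2·164 + 6·60 = 895
Change in L: 895 − 941 = -46

-46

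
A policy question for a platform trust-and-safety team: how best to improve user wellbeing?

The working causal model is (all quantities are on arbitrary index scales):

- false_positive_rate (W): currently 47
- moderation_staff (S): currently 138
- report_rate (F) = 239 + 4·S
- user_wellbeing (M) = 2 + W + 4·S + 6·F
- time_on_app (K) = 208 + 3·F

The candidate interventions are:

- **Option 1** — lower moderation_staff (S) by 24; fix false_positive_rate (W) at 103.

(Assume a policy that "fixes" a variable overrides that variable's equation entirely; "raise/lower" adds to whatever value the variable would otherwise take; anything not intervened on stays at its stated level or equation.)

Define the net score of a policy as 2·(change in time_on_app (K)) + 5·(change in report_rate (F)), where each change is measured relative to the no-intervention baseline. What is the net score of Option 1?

-1056

Baseline:
  S = 138
  F = 239 + 4·138 = 791
  K = 208 + 3·791 = 2581
Option 1 (S − 24, W := 103):
  S = 138 − 24 = 114
  F = 239 + 4·114 = 695
  K = 208 + 3·695 = 2293
ΔK = 2293 − 2581 = -288; ΔF = 695 − 791 = -96
Score = 2·(-288) + 5·(-96) = -1056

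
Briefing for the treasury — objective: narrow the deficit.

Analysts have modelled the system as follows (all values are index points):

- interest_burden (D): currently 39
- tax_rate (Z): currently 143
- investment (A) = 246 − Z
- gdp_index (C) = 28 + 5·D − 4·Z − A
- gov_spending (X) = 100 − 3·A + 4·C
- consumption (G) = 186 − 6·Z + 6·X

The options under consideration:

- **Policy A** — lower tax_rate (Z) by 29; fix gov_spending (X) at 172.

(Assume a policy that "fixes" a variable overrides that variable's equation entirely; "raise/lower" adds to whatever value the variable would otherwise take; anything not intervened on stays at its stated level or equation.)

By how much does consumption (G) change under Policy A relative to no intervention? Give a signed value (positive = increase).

13308

Baseline:
  D = 39
  Z = 143
  A = 246 − 143 = 103
  C = 28 + 5·39 − 4·143 − 103 = -452
  X = 100 − 3·103 + 4·(-452) = -2017
  G = 186 − 6·143 + 6·(-2017) = -12774
Policy A (Z − 29, X := 172):
  D = 39
  Z = 143 − 29 = 114
  A = 246 − 114 = 132
  C = 28 + 5·39 − 4·114 − 132 = -365
  X = 172
  G = 186 − 6·114 + 6·172 = 534
Change in G: 534 − (-12774) = 13308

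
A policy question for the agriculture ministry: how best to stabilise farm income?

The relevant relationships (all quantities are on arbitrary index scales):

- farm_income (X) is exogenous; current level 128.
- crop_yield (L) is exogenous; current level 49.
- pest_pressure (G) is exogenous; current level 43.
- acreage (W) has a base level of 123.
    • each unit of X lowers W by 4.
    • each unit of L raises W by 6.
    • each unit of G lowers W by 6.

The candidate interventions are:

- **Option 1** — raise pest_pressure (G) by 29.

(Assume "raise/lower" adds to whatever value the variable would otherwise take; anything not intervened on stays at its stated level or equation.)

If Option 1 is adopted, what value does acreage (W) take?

-527

Option 1 (G + 29):
  X = 128
  L = 49
  G = 43 + 29 = 72
  W = 123 − 4·128 + 6·49 − 6·72 = -527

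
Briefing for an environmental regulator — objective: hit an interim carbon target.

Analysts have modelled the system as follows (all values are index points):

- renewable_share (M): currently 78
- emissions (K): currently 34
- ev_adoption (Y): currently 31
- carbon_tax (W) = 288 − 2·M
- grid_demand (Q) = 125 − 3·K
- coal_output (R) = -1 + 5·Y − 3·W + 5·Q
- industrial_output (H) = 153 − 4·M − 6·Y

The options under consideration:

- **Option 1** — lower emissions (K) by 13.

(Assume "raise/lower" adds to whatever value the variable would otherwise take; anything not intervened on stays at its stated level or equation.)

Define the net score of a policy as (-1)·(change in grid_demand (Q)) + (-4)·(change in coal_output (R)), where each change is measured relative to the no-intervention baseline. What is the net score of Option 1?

Baseline:
  M = 78
  K = 34
  Y = 31
  W = 288 − 2·78 = 132
  Q = 125 − 3·34 = 23
  R = -1 + 5·31 − 3·132 + 5·23 = -127
Option 1 (K − 13):
  M = 78
  K = 34 − 13 = 21
  Y = 31
  W = 288 − 2·78 = 132
  Q = 125 − 3·21 = 62
  R = -1 + 5·31 − 3·132 + 5·62 = 68
ΔQ = 62 − 23 = 39; ΔR = 68 − (-127) = 195
Score = (-1)·39 + (-4)·195 = -819

-819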